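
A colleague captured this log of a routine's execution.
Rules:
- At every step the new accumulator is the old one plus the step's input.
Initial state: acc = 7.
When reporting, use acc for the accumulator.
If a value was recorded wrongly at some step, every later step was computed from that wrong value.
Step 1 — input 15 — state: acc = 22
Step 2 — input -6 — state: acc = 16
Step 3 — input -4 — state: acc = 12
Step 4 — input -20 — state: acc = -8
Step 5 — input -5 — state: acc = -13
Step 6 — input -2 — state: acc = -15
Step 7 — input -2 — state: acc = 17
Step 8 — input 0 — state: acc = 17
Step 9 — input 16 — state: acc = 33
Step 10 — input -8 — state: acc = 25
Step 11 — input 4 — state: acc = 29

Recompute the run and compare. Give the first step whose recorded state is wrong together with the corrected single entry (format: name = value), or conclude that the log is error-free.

step 7, acc = -17

Recomputing the run from the initial state:
step 1: acc = 22
step 2: acc = 16
step 3: acc = 12
step 4: acc = -8
step 5: acc = -13
step 6: acc = -15
step 7: acc = -17
step 8: acc = -17
step 9: acc = -1
step 10: acc = -9
step 11: acc = -5
The first disagreement with the log is at step 7, where the value should be acc = -17.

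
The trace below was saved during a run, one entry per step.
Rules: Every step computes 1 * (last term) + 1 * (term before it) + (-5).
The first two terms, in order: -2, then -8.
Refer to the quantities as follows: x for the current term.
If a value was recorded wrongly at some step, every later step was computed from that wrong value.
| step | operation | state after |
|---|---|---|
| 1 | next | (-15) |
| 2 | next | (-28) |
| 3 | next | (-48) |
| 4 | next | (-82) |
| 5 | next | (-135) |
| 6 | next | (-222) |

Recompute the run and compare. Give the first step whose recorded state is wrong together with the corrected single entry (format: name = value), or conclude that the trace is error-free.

step 4, x = -81

Step 1: x = 1*(-8) + (1)*(-2) + (-5) = -15 — exactly as logged.
Step 2: x = 1*(-15) + (1)*(-8) + (-5) = -28 — exactly as logged.
Step 3: x = 1*(-28) + (1)*(-15) + (-5) = -48 — matches.
Step 4: x = 1*(-48) + (1)*(-28) + (-5) = -81 — the recorded entry deviates here.
The audit stops at step 4: the recorded entry is wrong and should be x = -81.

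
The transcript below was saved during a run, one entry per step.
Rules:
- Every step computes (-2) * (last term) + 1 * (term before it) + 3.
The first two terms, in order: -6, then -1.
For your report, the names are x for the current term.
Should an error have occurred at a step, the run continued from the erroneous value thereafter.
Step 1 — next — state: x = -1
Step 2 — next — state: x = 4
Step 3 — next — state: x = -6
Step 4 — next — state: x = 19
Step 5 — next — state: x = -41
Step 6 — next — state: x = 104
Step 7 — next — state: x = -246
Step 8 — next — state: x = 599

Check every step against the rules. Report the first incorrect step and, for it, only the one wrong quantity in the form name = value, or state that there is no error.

no error

Recomputing the run from the initial state:
step 1: x = -1
step 2: x = 4
step 3: x = -6
step 4: x = 19
step 5: x = -41
step 6: x = 104
step 7: x = -246
step 8: x = 599
This matches the transcript at every step.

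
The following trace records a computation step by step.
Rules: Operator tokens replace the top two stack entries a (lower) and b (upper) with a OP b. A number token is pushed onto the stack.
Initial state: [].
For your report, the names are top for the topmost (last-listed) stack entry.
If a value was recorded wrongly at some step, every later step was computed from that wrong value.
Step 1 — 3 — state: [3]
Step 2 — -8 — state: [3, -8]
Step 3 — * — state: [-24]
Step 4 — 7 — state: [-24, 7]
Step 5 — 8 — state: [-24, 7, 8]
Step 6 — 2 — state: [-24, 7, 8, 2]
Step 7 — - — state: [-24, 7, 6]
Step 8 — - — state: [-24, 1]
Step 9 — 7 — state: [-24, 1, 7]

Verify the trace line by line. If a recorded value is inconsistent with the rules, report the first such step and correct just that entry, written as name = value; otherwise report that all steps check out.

Recomputing the run from the initial state:
step 1: [3]
step 2: [3, -8]
step 3: [-24]
step 4: [-24, 7]
step 5: [-24, 7, 8]
step 6: [-24, 7, 8, 2]
step 7: [-24, 7, 6]
step 8: [-24, 1]
step 9: [-24, 1, 7]
This matches the trace at every step.

no error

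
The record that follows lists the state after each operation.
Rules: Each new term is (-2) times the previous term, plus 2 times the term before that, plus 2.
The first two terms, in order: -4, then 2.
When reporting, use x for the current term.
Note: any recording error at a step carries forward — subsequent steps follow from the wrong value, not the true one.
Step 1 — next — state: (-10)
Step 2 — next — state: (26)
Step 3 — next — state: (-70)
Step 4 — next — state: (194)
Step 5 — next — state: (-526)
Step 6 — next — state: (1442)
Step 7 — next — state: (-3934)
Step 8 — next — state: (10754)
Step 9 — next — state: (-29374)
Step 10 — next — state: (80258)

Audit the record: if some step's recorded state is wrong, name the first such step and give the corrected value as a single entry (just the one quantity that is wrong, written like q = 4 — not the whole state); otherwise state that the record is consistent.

no error

Recomputing the run from the initial state:
step 1: x = -10
step 2: x = 26
step 3: x = -70
step 4: x = 194
step 5: x = -526
step 6: x = 1442
step 7: x = -3934
step 8: x = 10754
step 9: x = -29374
step 10: x = 80258
This matches the record at every step.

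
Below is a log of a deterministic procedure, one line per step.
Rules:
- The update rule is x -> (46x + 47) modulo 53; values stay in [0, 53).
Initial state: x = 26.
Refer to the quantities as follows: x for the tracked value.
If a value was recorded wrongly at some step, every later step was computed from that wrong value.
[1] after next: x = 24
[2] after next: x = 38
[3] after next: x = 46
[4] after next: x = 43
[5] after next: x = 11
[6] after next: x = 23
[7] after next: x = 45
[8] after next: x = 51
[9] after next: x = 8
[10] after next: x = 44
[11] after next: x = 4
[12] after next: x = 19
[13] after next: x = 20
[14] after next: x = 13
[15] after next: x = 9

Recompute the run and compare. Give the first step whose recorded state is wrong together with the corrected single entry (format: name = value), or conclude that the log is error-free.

step 8, x = 50

Step 1: x = (46*26 + 47) mod 53 = 24 — consistent with the log.
Step 2: x = (46*24 + 47) mod 53 = 38 — checks out.
Step 3: x = (46*38 + 47) mod 53 = 46 — checks out.
Step 4: x = (46*46 + 47) mod 53 = 43 — in agreement.
Step 5: x = (46*43 + 47) mod 53 = 11 — exactly as logged.
Step 6: x = (46*11 + 47) mod 53 = 23 — no discrepancy.
Step 7: x = (46*23 + 47) mod 53 = 45 — in agreement.
Step 8: x = (46*45 + 47) mod 53 = 50 — not what was recorded.
So the first discrepancy is step 8, where the right value is x = 50.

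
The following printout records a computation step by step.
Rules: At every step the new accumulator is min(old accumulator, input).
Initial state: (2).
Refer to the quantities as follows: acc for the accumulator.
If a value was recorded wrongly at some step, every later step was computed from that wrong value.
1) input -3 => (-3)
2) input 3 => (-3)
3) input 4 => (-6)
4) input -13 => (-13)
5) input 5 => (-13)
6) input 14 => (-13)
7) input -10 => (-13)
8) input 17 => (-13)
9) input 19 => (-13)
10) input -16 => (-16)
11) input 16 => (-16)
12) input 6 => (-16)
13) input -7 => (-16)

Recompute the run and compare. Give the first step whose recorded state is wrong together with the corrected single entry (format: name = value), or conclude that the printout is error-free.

step 3, acc = -3

Recomputing the run from the initial state:
step 1: acc = -3
step 2: acc = -3
step 3: acc = -3
step 4: acc = -13
step 5: acc = -13
step 6: acc = -13
step 7: acc = -13
step 8: acc = -13
step 9: acc = -13
step 10: acc = -16
step 11: acc = -16
step 12: acc = -16
step 13: acc = -16
The first disagreement with the printout is at step 3, where the value should be acc = -3.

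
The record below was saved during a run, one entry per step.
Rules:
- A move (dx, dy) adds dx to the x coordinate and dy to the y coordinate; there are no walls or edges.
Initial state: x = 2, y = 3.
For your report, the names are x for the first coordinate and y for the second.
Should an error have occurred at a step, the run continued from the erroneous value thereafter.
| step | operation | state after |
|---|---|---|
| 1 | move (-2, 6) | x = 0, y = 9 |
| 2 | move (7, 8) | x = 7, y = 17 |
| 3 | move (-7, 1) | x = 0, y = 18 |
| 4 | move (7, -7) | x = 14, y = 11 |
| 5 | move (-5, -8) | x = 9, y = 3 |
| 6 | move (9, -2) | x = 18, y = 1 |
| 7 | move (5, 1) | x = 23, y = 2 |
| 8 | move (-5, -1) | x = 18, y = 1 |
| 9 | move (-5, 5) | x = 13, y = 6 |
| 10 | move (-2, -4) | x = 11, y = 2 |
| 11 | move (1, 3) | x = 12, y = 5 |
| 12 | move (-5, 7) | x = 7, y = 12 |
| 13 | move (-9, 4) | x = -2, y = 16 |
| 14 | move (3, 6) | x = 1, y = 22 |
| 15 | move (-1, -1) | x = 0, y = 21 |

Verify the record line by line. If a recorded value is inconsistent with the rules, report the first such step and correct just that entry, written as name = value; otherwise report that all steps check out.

step 4, x = 7

step 1: x = 2 + (-2) = 0, y = 3 + (6) = 9 -> in agreement
step 2: x = 0 + (7) = 7, y = 9 + (8) = 17 -> matches
step 3: x = 7 + (-7) = 0, y = 17 + (1) = 18 -> in agreement
step 4: x = 0 + (7) = 7, y = 18 + (-7) = 11 -> this is not what the record shows
The earliest wrong entry is at step 4: it should read x = 7.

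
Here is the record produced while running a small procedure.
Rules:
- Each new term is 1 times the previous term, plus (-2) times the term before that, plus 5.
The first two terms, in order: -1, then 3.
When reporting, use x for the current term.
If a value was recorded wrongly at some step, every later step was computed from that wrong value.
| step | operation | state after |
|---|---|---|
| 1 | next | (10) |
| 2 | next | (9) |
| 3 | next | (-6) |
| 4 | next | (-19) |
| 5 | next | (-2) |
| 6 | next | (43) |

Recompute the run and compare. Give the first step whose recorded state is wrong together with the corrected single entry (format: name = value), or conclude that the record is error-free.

step 6, x = 41

Recomputing the run from the initial state:
step 1: x = 10
step 2: x = 9
step 3: x = -6
step 4: x = -19
step 5: x = -2
step 6: x = 41
The first disagreement with the record is at step 6, where the value should be x = 41.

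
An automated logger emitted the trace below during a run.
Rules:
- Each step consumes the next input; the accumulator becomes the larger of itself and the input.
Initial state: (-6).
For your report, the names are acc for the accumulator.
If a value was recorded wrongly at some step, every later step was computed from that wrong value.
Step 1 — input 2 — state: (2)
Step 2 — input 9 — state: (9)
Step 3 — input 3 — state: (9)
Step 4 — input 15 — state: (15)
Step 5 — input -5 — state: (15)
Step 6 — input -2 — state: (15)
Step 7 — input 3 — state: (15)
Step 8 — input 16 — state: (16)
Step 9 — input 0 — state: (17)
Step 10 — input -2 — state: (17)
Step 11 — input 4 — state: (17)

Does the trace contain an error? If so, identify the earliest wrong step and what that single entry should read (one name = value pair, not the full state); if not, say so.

step 1: acc = max(-6, 2) = 2 -> same as recorded
step 2: acc = max(2, 9) = 9 -> verified
step 3: acc = max(9, 3) = 9 -> confirmed correct
step 4: acc = max(9, 15) = 15 -> consistent with the trace
step 5: acc = max(15, -5) = 15 -> agrees with the trace
step 6: acc = max(15, -2) = 15 -> checks out
step 7: acc = max(15, 3) = 15 -> confirmed correct
step 8: acc = max(15, 16) = 16 -> agrees with the trace
step 9: acc = max(16, 0) = 16 -> the recorded entry deviates here
Conclusion: step 9 carries the first error; the entry should be acc = 16.

step 9, acc = 16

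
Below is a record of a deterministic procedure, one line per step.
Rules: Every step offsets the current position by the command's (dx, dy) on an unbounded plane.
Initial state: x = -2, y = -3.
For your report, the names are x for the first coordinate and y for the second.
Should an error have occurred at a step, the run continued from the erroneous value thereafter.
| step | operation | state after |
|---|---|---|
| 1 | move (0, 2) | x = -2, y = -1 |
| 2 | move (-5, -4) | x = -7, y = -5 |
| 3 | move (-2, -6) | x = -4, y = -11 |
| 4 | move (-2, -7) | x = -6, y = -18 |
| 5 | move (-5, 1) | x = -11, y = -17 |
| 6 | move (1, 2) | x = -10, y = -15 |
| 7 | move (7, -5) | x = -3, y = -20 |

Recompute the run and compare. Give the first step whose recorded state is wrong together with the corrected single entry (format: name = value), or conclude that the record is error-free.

step 3, x = -9

Recomputing the run from the initial state:
step 1: x = -2, y = -1
step 2: x = -7, y = -5
step 3: x = -9, y = -11
step 4: x = -11, y = -18
step 5: x = -16, y = -17
step 6: x = -15, y = -15
step 7: x = -8, y = -20
The first disagreement with the record is at step 3, where the value should be x = -9.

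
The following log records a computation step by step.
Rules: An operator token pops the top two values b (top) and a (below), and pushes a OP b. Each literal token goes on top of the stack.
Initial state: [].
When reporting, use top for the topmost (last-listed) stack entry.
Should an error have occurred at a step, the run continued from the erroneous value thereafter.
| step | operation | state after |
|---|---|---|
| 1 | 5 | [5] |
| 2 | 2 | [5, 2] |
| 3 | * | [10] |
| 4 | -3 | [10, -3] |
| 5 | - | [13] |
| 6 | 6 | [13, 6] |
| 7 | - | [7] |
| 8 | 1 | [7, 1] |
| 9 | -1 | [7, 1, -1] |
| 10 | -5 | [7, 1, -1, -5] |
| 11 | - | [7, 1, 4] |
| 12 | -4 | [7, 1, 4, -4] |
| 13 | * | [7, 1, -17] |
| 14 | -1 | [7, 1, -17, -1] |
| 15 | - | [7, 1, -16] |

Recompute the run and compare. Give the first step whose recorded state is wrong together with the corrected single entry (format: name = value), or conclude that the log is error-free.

step 13, top = -16

Recomputing the run from the initial state:
step 1: [5]
step 2: [5, 2]
step 3: [10]
step 4: [10, -3]
step 5: [13]
step 6: [13, 6]
step 7: [7]
step 8: [7, 1]
step 9: [7, 1, -1]
step 10: [7, 1, -1, -5]
step 11: [7, 1, 4]
step 12: [7, 1, 4, -4]
step 13: [7, 1, -16]
step 14: [7, 1, -16, -1]
step 15: [7, 1, -15]
The first disagreement with the log is at step 13, where the value should be top = -16.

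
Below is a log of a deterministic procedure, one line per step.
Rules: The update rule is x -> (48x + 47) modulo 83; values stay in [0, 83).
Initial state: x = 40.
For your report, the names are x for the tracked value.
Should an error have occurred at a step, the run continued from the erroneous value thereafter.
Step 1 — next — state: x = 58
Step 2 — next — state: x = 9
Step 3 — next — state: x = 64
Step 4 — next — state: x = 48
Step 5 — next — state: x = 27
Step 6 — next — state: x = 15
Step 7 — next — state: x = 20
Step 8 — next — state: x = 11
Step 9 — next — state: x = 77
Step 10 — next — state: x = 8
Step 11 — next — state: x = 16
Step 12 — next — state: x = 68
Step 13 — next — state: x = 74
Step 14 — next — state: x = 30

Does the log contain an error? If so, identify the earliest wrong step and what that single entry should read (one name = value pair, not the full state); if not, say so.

Step 1: x = (48*40 + 47) mod 83 = 58 — consistent with the log.
Step 2: x = (48*58 + 47) mod 83 = 9 — agrees with the log.
Step 3: x = (48*9 + 47) mod 83 = 64 — exactly as logged.
Step 4: x = (48*64 + 47) mod 83 = 48 — matches.
Step 5: x = (48*48 + 47) mod 83 = 27 — same as recorded.
Step 6: x = (48*27 + 47) mod 83 = 15 — matches.
Step 7: x = (48*15 + 47) mod 83 = 20 — no discrepancy.
Step 8: x = (48*20 + 47) mod 83 = 11 — checks out.
Step 9: x = (48*11 + 47) mod 83 = 77 — same as recorded.
Step 10: x = (48*77 + 47) mod 83 = 8 — verified.
Step 11: x = (48*8 + 47) mod 83 = 16 — matches.
Step 12: x = (48*16 + 47) mod 83 = 68 — consistent with the log.
Step 13: x = (48*68 + 47) mod 83 = 74 — verified.
Step 14: x = (48*74 + 47) mod 83 = 30 — no discrepancy.
All steps check out; nothing to correct.

no error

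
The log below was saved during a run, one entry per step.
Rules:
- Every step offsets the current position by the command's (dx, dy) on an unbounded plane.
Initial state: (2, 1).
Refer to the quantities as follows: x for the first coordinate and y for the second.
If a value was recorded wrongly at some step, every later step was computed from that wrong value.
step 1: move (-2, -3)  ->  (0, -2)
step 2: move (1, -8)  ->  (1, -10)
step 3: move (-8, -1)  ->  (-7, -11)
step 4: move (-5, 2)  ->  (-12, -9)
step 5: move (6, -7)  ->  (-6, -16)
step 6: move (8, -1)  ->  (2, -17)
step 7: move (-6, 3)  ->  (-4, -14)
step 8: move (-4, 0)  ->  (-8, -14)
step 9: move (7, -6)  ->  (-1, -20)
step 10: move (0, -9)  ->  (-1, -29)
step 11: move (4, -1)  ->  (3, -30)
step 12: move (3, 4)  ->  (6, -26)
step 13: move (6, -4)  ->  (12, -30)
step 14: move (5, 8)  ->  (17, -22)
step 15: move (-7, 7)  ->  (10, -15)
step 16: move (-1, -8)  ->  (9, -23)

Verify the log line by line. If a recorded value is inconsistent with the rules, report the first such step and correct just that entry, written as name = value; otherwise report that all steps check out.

no error

step 1: x = 2 + (-2) = 0, y = 1 + (-3) = -2 -> same as recorded
step 2: x = 0 + (1) = 1, y = -2 + (-8) = -10 -> in agreement
step 3: x = 1 + (-8) = -7, y = -10 + (-1) = -11 -> verified
step 4: x = -7 + (-5) = -12, y = -11 + (2) = -9 -> confirmed correct
step 5: x = -12 + (6) = -6, y = -9 + (-7) = -16 -> no discrepancy
step 6: x = -6 + (8) = 2, y = -16 + (-1) = -17 -> checks out
step 7: x = 2 + (-6) = -4, y = -17 + (3) = -14 -> verified
step 8: x = -4 + (-4) = -8, y = -14 + (0) = -14 -> same as recorded
step 9: x = -8 + (7) = -1, y = -14 + (-6) = -20 -> agrees with the log
step 10: x = -1 + (0) = -1, y = -20 + (-9) = -29 -> exactly as logged
step 11: x = -1 + (4) = 3, y = -29 + (-1) = -30 -> checks out
step 12: x = 3 + (3) = 6, y = -30 + (4) = -26 -> matches
step 13: x = 6 + (6) = 12, y = -26 + (-4) = -30 -> verified
step 14: x = 12 + (5) = 17, y = -30 + (8) = -22 -> in agreement
step 15: x = 17 + (-7) = 10, y = -22 + (7) = -15 -> confirmed correct
step 16: x = 10 + (-1) = 9, y = -15 + (-8) = -23 -> verified
The recomputation confirms every line.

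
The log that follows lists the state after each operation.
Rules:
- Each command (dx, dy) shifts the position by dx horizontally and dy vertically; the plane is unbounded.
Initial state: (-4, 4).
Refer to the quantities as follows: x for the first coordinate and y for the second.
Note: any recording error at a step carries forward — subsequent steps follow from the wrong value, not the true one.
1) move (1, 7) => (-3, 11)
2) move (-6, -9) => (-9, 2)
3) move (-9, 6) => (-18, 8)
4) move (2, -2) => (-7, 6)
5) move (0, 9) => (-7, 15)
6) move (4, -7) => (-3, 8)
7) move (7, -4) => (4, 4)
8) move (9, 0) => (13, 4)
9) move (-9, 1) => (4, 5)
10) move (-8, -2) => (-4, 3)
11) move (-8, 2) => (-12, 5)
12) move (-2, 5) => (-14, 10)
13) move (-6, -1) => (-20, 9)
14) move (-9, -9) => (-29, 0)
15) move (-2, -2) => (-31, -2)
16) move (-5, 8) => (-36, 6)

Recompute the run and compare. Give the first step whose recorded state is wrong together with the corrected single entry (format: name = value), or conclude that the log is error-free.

step 4, x = -16

Recomputing the run from the initial state:
step 1: x = -3, y = 11
step 2: x = -9, y = 2
step 3: x = -18, y = 8
step 4: x = -16, y = 6
step 5: x = -16, y = 15
step 6: x = -12, y = 8
step 7: x = -5, y = 4
step 8: x = 4, y = 4
step 9: x = -5, y = 5
step 10: x = -13, y = 3
step 11: x = -21, y = 5
step 12: x = -23, y = 10
step 13: x = -29, y = 9
step 14: x = -38, y = 0
step 15: x = -40, y = -2
step 16: x = -45, y = 6
The first disagreement with the log is at step 4, where the value should be x = -16.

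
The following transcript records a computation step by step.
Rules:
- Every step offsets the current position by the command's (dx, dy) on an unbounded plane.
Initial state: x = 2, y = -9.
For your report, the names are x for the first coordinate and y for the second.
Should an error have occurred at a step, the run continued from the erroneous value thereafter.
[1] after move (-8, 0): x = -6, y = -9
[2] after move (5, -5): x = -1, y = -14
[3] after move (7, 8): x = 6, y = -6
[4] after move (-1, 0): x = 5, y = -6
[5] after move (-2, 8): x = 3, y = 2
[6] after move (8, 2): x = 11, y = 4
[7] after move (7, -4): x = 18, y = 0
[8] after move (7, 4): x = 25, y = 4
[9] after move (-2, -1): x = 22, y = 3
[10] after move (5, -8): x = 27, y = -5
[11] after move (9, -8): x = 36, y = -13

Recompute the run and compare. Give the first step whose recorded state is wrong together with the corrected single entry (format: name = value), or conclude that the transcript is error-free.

1. x = 2 + (-8) = -6, y = -9 + (0) = -9 (checks out)
2. x = -6 + (5) = -1, y = -9 + (-5) = -14 (checks out)
3. x = -1 + (7) = 6, y = -14 + (8) = -6 (matches)
4. x = 6 + (-1) = 5, y = -6 + (0) = -6 (checks out)
5. x = 5 + (-2) = 3, y = -6 + (8) = 2 (confirmed correct)
6. x = 3 + (8) = 11, y = 2 + (2) = 4 (checks out)
7. x = 11 + (7) = 18, y = 4 + (-4) = 0 (in agreement)
8. x = 18 + (7) = 25, y = 0 + (4) = 4 (matches)
9. x = 25 + (-2) = 23, y = 4 + (-1) = 3 (not what was recorded)
First incorrect step: 9; the correct value is x = 23.

step 9, x = 23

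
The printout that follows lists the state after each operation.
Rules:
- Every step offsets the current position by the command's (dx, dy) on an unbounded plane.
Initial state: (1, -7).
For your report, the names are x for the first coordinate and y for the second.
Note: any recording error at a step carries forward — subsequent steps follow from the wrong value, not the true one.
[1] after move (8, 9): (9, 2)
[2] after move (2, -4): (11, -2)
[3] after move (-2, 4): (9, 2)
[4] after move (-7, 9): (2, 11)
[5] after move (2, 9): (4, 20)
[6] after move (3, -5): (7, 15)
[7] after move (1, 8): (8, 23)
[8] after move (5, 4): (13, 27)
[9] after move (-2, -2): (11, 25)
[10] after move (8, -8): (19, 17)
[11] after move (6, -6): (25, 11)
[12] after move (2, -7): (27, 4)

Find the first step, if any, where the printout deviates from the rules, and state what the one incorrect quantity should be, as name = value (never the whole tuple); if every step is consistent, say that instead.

no error

Recomputing the run from the initial state:
step 1: x = 9, y = 2
step 2: x = 11, y = -2
step 3: x = 9, y = 2
step 4: x = 2, y = 11
step 5: x = 4, y = 20
step 6: x = 7, y = 15
step 7: x = 8, y = 23
step 8: x = 13, y = 27
step 9: x = 11, y = 25
step 10: x = 19, y = 17
step 11: x = 25, y = 11
step 12: x = 27, y = 4
This matches the printout at every step.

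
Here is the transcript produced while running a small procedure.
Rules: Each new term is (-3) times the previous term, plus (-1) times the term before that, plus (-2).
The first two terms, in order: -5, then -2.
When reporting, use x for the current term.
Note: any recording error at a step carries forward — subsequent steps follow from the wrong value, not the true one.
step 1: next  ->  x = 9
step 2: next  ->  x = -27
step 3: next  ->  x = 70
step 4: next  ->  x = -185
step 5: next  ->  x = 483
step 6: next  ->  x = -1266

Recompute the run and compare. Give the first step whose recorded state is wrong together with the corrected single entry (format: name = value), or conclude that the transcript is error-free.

no error

Recomputing the run from the initial state:
step 1: x = 9
step 2: x = -27
step 3: x = 70
step 4: x = -185
step 5: x = 483
step 6: x = -1266
This matches the transcript at every step.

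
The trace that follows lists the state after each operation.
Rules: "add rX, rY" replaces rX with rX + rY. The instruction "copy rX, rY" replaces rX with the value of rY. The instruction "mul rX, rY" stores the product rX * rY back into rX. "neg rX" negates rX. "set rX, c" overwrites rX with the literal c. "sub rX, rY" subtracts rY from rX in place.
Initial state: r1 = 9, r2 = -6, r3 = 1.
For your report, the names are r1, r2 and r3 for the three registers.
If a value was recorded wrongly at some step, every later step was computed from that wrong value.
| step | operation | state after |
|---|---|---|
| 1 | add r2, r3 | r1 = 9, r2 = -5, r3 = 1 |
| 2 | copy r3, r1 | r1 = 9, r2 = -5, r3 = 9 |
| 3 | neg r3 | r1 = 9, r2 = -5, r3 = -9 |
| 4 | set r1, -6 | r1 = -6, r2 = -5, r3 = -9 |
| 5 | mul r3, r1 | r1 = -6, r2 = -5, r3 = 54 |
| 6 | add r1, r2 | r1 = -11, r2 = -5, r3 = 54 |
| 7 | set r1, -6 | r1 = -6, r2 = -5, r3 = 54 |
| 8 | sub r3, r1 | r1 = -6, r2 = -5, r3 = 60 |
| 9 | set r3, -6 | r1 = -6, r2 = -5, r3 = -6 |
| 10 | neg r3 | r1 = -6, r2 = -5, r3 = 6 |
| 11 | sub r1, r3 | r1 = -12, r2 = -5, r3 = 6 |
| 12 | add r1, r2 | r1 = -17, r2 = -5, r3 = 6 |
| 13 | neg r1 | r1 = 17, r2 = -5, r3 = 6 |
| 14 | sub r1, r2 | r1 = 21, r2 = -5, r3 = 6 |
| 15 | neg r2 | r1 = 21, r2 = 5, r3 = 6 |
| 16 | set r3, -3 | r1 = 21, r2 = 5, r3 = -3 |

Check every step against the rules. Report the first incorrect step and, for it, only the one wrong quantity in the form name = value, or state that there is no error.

step 1: r2 = -6 + 1 = -5 -> agrees with the trace
step 2: r3 = 9 -> agrees with the trace
step 3: r3 = -(9) = -9 -> confirmed correct
step 4: r1 = -6 -> checks out
step 5: r3 = -9 * -6 = 54 -> matches
step 6: r1 = -6 + -5 = -11 -> confirmed correct
step 7: r1 = -6 -> matches
step 8: r3 = 54 - -6 = 60 -> verified
step 9: r3 = -6 -> verified
step 10: r3 = -(-6) = 6 -> same as recorded
step 11: r1 = -6 - 6 = -12 -> consistent with the trace
step 12: r1 = -12 + -5 = -17 -> same as recorded
step 13: r1 = -(-17) = 17 -> checks out
step 14: r1 = 17 - -5 = 22 -> the trace has a different value
That makes step 14 the first incorrect line — r1 = 22 is what it should show.

step 14, r1 = 22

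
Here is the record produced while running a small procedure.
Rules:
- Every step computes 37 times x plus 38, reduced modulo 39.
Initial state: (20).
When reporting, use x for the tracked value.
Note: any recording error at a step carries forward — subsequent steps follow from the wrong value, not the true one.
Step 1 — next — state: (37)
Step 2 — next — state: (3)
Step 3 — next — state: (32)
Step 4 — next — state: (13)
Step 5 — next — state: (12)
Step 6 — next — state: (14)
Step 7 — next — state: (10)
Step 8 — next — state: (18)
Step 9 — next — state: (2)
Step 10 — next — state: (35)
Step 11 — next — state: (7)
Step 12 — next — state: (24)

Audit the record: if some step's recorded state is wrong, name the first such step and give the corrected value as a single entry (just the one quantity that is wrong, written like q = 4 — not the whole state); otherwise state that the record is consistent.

step 1: x = (37*20 + 38) mod 39 = 37 -> agrees with the record
step 2: x = (37*37 + 38) mod 39 = 3 -> checks out
step 3: x = (37*3 + 38) mod 39 = 32 -> checks out
step 4: x = (37*32 + 38) mod 39 = 13 -> no discrepancy
step 5: x = (37*13 + 38) mod 39 = 12 -> confirmed correct
step 6: x = (37*12 + 38) mod 39 = 14 -> checks out
step 7: x = (37*14 + 38) mod 39 = 10 -> checks out
step 8: x = (37*10 + 38) mod 39 = 18 -> confirmed correct
step 9: x = (37*18 + 38) mod 39 = 2 -> consistent with the record
step 10: x = (37*2 + 38) mod 39 = 34 -> first mismatch against the record
That makes step 10 the first incorrect line — x = 34 is what it should show.

step 10, x = 34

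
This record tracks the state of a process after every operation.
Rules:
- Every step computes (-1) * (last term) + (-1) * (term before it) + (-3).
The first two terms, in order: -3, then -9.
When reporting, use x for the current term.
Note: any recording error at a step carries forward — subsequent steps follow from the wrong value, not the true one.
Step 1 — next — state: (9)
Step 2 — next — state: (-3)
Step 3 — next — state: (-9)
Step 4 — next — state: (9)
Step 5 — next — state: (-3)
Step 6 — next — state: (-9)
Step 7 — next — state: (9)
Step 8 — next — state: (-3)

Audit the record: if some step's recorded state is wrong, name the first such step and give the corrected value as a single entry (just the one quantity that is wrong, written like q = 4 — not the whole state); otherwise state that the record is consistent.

no error

Step 1: x = -1*(-9) + (-1)*(-3) + (-3) = 9 — consistent with the record.
Step 2: x = -1*(9) + (-1)*(-9) + (-3) = -3 — agrees with the record.
Step 3: x = -1*(-3) + (-1)*(9) + (-3) = -9 — matches.
Step 4: x = -1*(-9) + (-1)*(-3) + (-3) = 9 — consistent with the record.
Step 5: x = -1*(9) + (-1)*(-9) + (-3) = -3 — confirmed correct.
Step 6: x = -1*(-3) + (-1)*(9) + (-3) = -9 — same as recorded.
Step 7: x = -1*(-9) + (-1)*(-3) + (-3) = 9 — same as recorded.
Step 8: x = -1*(9) + (-1)*(-9) + (-3) = -3 — exactly as logged.
The whole run recomputes cleanly — no discrepancies.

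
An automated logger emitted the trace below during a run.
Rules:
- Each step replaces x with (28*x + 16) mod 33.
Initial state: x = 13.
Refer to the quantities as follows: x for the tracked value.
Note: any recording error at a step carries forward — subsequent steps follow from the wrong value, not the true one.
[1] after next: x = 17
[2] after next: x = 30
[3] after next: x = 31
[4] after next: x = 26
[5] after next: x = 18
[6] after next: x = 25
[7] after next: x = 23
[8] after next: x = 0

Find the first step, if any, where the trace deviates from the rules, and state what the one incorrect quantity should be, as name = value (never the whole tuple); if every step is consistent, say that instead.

step 1: x = (28*13 + 16) mod 33 = 17 -> agrees with the trace
step 2: x = (28*17 + 16) mod 33 = 30 -> agrees with the trace
step 3: x = (28*30 + 16) mod 33 = 31 -> in agreement
step 4: x = (28*31 + 16) mod 33 = 26 -> exactly as logged
step 5: x = (28*26 + 16) mod 33 = 18 -> exactly as logged
step 6: x = (28*18 + 16) mod 33 = 25 -> no discrepancy
step 7: x = (28*25 + 16) mod 33 = 23 -> verified
step 8: x = (28*23 + 16) mod 33 = 0 -> checks out
Nothing is out of place; the run is error-free.

no error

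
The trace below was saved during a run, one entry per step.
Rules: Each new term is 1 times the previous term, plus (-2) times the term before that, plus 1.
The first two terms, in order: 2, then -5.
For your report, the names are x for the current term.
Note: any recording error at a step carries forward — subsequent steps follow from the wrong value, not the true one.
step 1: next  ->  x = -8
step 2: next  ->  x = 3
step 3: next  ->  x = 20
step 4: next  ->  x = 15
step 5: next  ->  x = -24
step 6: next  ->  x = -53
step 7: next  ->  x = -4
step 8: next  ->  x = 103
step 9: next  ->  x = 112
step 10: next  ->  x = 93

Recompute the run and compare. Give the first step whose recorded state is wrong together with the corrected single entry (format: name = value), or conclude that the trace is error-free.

Recomputing the run from the initial state:
step 1: x = -8
step 2: x = 3
step 3: x = 20
step 4: x = 15
step 5: x = -24
step 6: x = -53
step 7: x = -4
step 8: x = 103
step 9: x = 112
step 10: x = -93
The first disagreement with the trace is at step 10, where the value should be x = -93.

step 10, x = -93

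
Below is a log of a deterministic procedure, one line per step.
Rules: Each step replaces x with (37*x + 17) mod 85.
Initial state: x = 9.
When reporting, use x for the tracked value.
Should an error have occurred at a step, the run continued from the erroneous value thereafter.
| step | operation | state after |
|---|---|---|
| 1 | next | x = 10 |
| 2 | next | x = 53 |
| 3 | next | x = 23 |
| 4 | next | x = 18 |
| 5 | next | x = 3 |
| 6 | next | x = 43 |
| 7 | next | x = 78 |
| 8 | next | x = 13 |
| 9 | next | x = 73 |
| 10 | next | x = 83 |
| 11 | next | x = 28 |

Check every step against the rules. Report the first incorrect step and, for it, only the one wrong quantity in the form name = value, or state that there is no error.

Step 1: x = (37*9 + 17) mod 85 = 10 — consistent with the log.
Step 2: x = (37*10 + 17) mod 85 = 47 — the recorded entry deviates here.
So the first discrepancy is step 2, where the right value is x = 47.

step 2, x = 47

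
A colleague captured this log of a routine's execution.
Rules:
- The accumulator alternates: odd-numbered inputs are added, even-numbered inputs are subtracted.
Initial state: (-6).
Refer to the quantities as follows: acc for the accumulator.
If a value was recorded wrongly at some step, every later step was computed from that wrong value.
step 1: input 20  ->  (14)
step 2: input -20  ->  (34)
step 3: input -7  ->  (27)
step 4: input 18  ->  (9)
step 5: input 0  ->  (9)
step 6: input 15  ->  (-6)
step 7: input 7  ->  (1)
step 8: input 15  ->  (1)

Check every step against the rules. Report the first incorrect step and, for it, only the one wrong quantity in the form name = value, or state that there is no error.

step 8, acc = -14

Recomputing the run from the initial state:
step 1: acc = 14
step 2: acc = 34
step 3: acc = 27
step 4: acc = 9
step 5: acc = 9
step 6: acc = -6
step 7: acc = 1
step 8: acc = -14
The first disagreement with the log is at step 8, where the value should be acc = -14.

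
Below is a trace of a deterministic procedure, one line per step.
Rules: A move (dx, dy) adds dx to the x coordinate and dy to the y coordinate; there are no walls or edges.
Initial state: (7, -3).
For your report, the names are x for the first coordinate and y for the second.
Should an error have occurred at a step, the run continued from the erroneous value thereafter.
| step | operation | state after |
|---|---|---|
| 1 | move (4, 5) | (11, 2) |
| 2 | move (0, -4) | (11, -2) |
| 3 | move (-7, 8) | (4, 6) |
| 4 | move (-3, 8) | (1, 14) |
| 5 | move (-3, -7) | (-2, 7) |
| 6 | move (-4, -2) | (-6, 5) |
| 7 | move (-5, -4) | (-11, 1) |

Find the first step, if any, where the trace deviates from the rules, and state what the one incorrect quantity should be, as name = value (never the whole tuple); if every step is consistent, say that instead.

no error

1. x = 7 + (4) = 11, y = -3 + (5) = 2 (in agreement)
2. x = 11 + (0) = 11, y = 2 + (-4) = -2 (matches)
3. x = 11 + (-7) = 4, y = -2 + (8) = 6 (matches)
4. x = 4 + (-3) = 1, y = 6 + (8) = 14 (matches)
5. x = 1 + (-3) = -2, y = 14 + (-7) = 7 (confirmed correct)
6. x = -2 + (-4) = -6, y = 7 + (-2) = 5 (agrees with the trace)
7. x = -6 + (-5) = -11, y = 5 + (-4) = 1 (checks out)
No step deviates from the rules.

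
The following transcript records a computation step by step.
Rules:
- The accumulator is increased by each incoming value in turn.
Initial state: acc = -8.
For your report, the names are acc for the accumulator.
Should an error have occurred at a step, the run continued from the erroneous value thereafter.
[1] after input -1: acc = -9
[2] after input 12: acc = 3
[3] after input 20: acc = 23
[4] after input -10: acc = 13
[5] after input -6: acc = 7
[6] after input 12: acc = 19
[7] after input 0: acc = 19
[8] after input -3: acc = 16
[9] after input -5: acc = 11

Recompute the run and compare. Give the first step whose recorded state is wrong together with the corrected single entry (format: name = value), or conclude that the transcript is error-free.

Recomputing the run from the initial state:
step 1: acc = -9
step 2: acc = 3
step 3: acc = 23
step 4: acc = 13
step 5: acc = 7
step 6: acc = 19
step 7: acc = 19
step 8: acc = 16
step 9: acc = 11
This matches the transcript at every step.

no error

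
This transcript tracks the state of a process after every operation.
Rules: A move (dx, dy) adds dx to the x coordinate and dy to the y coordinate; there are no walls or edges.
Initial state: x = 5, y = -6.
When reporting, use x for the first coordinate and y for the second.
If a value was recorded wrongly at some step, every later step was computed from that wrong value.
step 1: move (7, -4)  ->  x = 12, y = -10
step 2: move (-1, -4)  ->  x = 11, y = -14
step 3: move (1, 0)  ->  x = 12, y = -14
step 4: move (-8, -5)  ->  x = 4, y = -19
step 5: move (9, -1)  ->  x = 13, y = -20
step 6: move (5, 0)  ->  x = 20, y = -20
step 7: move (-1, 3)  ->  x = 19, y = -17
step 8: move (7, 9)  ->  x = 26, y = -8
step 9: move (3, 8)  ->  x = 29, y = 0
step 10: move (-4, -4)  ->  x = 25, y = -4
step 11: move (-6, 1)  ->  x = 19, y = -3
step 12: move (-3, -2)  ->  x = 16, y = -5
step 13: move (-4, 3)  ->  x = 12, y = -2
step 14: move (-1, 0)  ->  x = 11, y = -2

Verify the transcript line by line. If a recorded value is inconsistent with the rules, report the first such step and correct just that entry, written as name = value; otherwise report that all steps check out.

step 6, x = 18

Recomputing the run from the initial state:
step 1: x = 12, y = -10
step 2: x = 11, y = -14
step 3: x = 12, y = -14
step 4: x = 4, y = -19
step 5: x = 13, y = -20
step 6: x = 18, y = -20
step 7: x = 17, y = -17
step 8: x = 24, y = -8
step 9: x = 27, y = 0
step 10: x = 23, y = -4
step 11: x = 17, y = -3
step 12: x = 14, y = -5
step 13: x = 10, y = -2
step 14: x = 9, y = -2
The first disagreement with the transcript is at step 6, where the value should be x = 18.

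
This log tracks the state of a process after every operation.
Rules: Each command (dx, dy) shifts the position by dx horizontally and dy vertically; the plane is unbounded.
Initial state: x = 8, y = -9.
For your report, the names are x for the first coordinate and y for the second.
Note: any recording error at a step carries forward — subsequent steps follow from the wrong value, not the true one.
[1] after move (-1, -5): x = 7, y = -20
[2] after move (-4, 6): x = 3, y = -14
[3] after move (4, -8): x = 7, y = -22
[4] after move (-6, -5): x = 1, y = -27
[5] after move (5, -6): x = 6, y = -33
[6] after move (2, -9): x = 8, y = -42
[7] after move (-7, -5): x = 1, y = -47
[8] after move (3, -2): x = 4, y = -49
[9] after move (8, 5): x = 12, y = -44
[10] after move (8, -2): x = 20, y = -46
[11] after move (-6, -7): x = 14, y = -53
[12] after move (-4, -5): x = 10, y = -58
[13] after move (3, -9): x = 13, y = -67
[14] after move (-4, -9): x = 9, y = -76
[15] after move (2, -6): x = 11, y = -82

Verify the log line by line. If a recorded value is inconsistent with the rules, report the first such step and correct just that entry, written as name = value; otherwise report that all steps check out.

step 1, y = -14

step 1: x = 8 + (-1) = 7, y = -9 + (-5) = -14 -> the recorded entry deviates here
First deviation found at step 1; the corrected entry is y = -14.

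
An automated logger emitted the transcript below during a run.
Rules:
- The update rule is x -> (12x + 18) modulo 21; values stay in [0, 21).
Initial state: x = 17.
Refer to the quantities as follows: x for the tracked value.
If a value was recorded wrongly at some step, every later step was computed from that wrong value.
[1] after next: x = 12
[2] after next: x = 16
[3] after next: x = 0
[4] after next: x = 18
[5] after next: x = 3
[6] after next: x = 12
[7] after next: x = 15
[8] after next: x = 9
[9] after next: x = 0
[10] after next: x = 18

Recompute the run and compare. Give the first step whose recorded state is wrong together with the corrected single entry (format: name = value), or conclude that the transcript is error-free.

step 2, x = 15

Recomputing the run from the initial state:
step 1: x = 12
step 2: x = 15
step 3: x = 9
step 4: x = 0
step 5: x = 18
step 6: x = 3
step 7: x = 12
step 8: x = 15
step 9: x = 9
step 10: x = 0
The first disagreement with the transcript is at step 2, where the value should be x = 15.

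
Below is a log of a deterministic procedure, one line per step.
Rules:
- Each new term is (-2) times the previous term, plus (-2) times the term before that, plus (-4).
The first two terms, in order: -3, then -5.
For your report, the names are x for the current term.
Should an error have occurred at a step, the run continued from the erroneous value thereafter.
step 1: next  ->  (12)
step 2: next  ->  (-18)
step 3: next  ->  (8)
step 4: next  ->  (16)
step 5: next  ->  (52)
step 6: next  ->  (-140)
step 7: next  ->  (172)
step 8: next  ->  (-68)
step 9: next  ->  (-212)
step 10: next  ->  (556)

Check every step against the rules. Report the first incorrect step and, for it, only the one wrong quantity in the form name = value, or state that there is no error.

step 5, x = -52

Recomputing the run from the initial state:
step 1: x = 12
step 2: x = -18
step 3: x = 8
step 4: x = 16
step 5: x = -52
step 6: x = 68
step 7: x = -36
step 8: x = -68
step 9: x = 204
step 10: x = -276
The first disagreement with the log is at step 5, where the value should be x = -52.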